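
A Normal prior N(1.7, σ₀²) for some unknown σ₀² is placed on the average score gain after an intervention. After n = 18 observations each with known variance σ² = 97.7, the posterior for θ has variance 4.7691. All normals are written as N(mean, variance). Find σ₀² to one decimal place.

Posterior precision equals prior precision plus data precision: 1/σ_n² = 1/σ₀² + n/σ².
So 1/σ₀² = 1/4.7691 − 18/97.7 = 0.209683 − 0.184237 = 0.025446.
Hence σ₀² = 1/0.025446 ≈ 39.3.

σ₀² = 39.3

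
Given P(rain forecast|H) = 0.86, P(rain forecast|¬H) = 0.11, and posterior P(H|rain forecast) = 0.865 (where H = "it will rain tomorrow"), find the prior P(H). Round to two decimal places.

In odds form, posterior odds = prior odds × likelihood ratio, so prior odds = posterior odds ÷ LR.
Posterior odds = 0.865/(1−0.865) = 6.4074. LR = 0.86/0.11 = 7.8182.
Prior odds = 6.4074/7.8182 = 0.8195, so P(H) = 0.8195/(1+0.8195) ≈ 0.45.

P(H) = 0.45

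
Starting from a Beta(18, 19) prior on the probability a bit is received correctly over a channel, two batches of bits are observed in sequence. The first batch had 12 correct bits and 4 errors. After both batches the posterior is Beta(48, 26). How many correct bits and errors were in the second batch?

Sequential conjugate updates are equivalent to a single update on the pooled data, so total successes = posterior α − prior α and total failures = posterior β − prior β.
Total across both batches: 48−18=30 correct bits, 26−19=7 errors.
Subtract the first batch: 30−12=18 correct bits and 7−4=3 errors.

18 correct bits and 3 errors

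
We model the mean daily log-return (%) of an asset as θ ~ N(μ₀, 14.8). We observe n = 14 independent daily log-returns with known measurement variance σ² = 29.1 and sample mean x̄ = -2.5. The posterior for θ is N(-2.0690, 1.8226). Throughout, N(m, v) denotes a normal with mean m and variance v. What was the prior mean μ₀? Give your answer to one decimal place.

The posterior mean is a precision-weighted average: μ_n = (τ₀μ₀ + τ_data·x̄)/(τ₀+τ_data), with τ₀=1/σ₀² and τ_data=n/σ².
Here τ₀ = 1/14.8 = 0.067568 and τ_data = 14/29.1 = 0.481100, so τ_n = 0.548668.
Rearranging for μ₀: μ₀ = (μ_n·τ_n − τ_data·x̄)/τ₀ = (-2.0690·0.548668 − 0.481100·-2.5) / 0.067568 = 0.067556/0.067568 ≈ 1.0.

μ₀ = 1.0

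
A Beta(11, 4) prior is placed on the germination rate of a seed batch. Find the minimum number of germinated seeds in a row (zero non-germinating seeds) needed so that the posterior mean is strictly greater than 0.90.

k = 26

After k germinated seeds and 0 non-germinating seeds the posterior is Beta(11+k, 4), with mean (11+k)/(11+4+k).
Set (11+k)/(15+k) > 0.90 and solve: k > (0.90·15 − 11)/(1 − 0.90) = 25.000.
The smallest integer exceeding 25.000 is 26, and checking k=26: (37)/(41) = 0.9024 > 0.90.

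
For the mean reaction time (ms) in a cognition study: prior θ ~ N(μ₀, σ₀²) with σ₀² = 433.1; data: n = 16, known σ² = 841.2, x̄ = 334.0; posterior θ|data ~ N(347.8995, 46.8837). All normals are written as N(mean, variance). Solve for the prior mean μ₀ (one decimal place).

The posterior mean is a precision-weighted average: μ_n = (τ₀μ₀ + τ_data·x̄)/(τ₀+τ_data), with τ₀=1/σ₀² and τ_data=n/σ².
Here τ₀ = 1/433.1 = 0.002309 and τ_data = 16/841.2 = 0.019020, so τ_n = 0.021329.
Rearranging for μ₀: μ₀ = (μ_n·τ_n − τ_data·x̄)/τ₀ = (347.8995·0.021329 − 0.019020·334.0) / 0.002309 = 1.067668/0.002309 ≈ 462.4.

μ₀ = 462.4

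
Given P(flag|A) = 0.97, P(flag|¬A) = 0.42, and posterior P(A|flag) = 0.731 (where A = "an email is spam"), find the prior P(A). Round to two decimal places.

Bayes' rule in odds form gives O(A|E) = O(A)·[P(E|A)/P(E|¬A)], hence O(A) = O(A|E)/LR.
Posterior odds = 0.731/(1−0.731) = 2.7175. LR = 0.97/0.42 = 2.3095.
Prior odds = 2.7175/2.3095 = 1.1767, so P(A) = 1.1767/(1+1.1767) ≈ 0.54.

P(A) = 0.54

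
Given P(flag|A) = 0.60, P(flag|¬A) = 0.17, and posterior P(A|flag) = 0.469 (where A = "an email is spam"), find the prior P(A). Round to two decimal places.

In odds form, posterior odds = prior odds × likelihood ratio, so prior odds = posterior odds ÷ LR.
Posterior odds = 0.469/(1−0.469) = 0.8832. LR = 0.60/0.17 = 3.5294.
Prior odds = 0.8832/3.5294 = 0.2502, so P(A) = 0.2502/(1+0.2502) ≈ 0.20.

P(A) = 0.20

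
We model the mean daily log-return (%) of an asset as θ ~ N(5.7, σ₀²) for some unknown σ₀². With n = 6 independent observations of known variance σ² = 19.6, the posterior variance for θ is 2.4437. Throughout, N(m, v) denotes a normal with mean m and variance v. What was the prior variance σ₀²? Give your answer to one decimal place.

For the Normal–Normal model with known σ², precisions add: τ_n = τ₀ + n/σ².
So 1/σ₀² = 1/2.4437 − 6/19.6 = 0.409216 − 0.306122 = 0.103094.
Hence σ₀² = 1/0.103094 ≈ 9.7.

σ₀² = 9.7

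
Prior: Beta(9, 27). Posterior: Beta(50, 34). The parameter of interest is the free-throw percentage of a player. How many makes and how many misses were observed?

A Beta(α, β) prior with s successes and f failures in binomial data gives a Beta(α+s, β+f) posterior.
Match parameters: s=50−9=41, f=34−27=7.

41 makes and 7 misses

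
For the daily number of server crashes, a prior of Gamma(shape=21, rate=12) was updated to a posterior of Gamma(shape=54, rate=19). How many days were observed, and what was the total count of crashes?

n = 7 days with total 33 crashes

A Gamma(α, β) prior (rate parametrization) on a Poisson rate with n observations summing to S gives posterior Gamma(α+S, β+n).
Matching: Σxᵢ = 54 − 21 = 33 and n = 19 − 12 = 7.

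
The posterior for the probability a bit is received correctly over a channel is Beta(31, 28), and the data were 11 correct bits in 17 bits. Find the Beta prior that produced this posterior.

Beta(20, 22)

Beta is conjugate to the binomial likelihood: posterior = Beta(a+s, b+f).
So a = 31 − 11 = 20 and b = 28 − 6 = 22.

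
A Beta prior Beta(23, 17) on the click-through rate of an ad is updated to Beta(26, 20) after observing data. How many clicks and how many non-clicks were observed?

3 clicks and 3 non-clicks

Under Beta–binomial conjugacy the posterior parameters are (α+s, β+f).
So s = 26 − 23 = 3 and f = 20 − 17 = 3.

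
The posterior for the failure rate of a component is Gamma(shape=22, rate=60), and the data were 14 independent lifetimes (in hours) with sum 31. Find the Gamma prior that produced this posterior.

For an exponential likelihood with a Gamma(α, β) prior on the rate, n observations with total T give posterior Gamma(α+n, β+T).
So α = 22 − 14 = 8 and β = 60 − 31 = 29.

Gamma(shape=8, rate=29)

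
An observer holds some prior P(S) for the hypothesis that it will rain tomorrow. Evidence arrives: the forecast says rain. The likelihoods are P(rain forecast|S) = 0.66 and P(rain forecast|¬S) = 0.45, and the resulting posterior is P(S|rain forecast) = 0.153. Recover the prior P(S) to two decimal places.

P(S) = 0.11

In odds form, posterior odds = prior odds × likelihood ratio, so prior odds = posterior odds ÷ LR.
Posterior odds = 0.153/(1−0.153) = 0.1806. LR = 0.66/0.45 = 1.4667.
Prior odds = 0.1806/1.4667 = 0.1231, so P(S) = 0.1231/(1+0.1231) ≈ 0.11.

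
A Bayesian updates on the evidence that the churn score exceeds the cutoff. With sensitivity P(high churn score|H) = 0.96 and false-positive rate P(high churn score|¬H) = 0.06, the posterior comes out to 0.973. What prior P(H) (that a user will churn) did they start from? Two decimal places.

P(H) = 0.69

In odds form, posterior odds = prior odds × likelihood ratio, so prior odds = posterior odds ÷ LR.
Posterior odds = 0.973/(1−0.973) = 36.0370. LR = 0.96/0.06 = 16.0000.
Prior odds = 36.0370/16.0000 = 2.2523, so P(H) = 2.2523/(1+2.2523) ≈ 0.69.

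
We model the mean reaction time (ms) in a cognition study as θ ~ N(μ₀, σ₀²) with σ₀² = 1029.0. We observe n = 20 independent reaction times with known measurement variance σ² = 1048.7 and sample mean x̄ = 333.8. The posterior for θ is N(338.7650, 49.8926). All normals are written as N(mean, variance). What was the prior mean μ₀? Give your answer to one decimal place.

With known observation variance, the Normal–Normal posterior has precision τ_n = τ₀ + n/σ² and mean μ_n = (τ₀μ₀ + (n/σ²)x̄)/τ_n.
Here τ₀ = 1/1029.0 = 0.000972 and τ_data = 20/1048.7 = 0.019071, so τ_n = 0.020043.
Rearranging for μ₀: μ₀ = (μ_n·τ_n − τ_data·x̄)/τ₀ = (338.7650·0.020043 − 0.019071·333.8) / 0.000972 = 0.423967/0.000972 ≈ 436.2.

μ₀ = 436.2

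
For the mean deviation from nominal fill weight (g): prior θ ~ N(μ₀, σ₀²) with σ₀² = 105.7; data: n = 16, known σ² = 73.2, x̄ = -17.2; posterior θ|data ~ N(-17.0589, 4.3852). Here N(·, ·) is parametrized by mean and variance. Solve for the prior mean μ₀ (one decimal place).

With known observation variance, the Normal–Normal posterior has precision τ_n = τ₀ + n/σ² and mean μ_n = (τ₀μ₀ + (n/σ²)x̄)/τ_n.
Here τ₀ = 1/105.7 = 0.009461 and τ_data = 16/73.2 = 0.218579, so τ_n = 0.228040.
Rearranging for μ₀: μ₀ = (μ_n·τ_n − τ_data·x̄)/τ₀ = (-17.0589·0.228040 − 0.218579·-17.2) / 0.009461 = -0.130553/0.009461 ≈ -13.8.

μ₀ = -13.8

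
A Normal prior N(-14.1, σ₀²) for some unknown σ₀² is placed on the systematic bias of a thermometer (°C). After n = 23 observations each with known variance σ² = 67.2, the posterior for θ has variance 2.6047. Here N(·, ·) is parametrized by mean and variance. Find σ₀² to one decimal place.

σ₀² = 24.0

Posterior precision equals prior precision plus data precision: 1/σ_n² = 1/σ₀² + n/σ².
So 1/σ₀² = 1/2.6047 − 23/67.2 = 0.383921 − 0.342262 = 0.041659.
Hence σ₀² = 1/0.041659 ≈ 24.0.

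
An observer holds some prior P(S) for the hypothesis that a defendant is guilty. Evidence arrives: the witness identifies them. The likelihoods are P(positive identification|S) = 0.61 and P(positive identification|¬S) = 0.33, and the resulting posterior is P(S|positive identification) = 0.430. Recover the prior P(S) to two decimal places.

Bayes' rule in odds form gives O(S|E) = O(S)·[P(E|S)/P(E|¬S)], hence O(S) = O(S|E)/LR.
Posterior odds = 0.430/(1−0.430) = 0.7544. LR = 0.61/0.33 = 1.8485.
Prior odds = 0.7544/1.8485 = 0.4081, so P(S) = 0.4081/(1+0.4081) ≈ 0.29.

P(S) = 0.29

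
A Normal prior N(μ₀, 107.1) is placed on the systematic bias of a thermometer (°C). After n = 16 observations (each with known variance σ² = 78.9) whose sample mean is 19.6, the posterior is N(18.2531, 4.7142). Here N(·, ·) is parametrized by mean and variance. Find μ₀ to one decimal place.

μ₀ = -11.0

With known observation variance, the Normal–Normal posterior has precision τ_n = τ₀ + n/σ² and mean μ_n = (τ₀μ₀ + (n/σ²)x̄)/τ_n.
Here τ₀ = 1/107.1 = 0.009337 and τ_data = 16/78.9 = 0.202788, so τ_n = 0.212125.
Rearranging for μ₀: μ₀ = (μ_n·τ_n − τ_data·x̄)/τ₀ = (18.2531·0.212125 − 0.202788·19.6) / 0.009337 = -0.102706/0.009337 ≈ -11.0.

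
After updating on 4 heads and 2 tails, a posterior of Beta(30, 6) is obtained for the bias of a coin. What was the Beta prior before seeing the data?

Beta is conjugate to the binomial likelihood: posterior = Beta(a+s, b+f).
So a = 30 − 4 = 26 and b = 6 − 2 = 4.

Beta(26, 4)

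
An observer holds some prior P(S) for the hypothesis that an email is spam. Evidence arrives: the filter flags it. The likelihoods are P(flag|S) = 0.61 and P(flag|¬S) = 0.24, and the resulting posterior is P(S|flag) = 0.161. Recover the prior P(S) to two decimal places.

P(S) = 0.07

Bayes' rule in odds form gives O(S|E) = O(S)·[P(E|S)/P(E|¬S)], hence O(S) = O(S|E)/LR.
Posterior odds = 0.161/(1−0.161) = 0.1919. LR = 0.61/0.24 = 2.5417.
Prior odds = 0.1919/2.5417 = 0.0755, so P(S) = 0.0755/(1+0.0755) ≈ 0.07.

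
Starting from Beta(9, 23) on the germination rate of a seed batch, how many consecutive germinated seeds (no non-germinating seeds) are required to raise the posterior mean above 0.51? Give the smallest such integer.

k = 15

After k germinated seeds and 0 non-germinating seeds the posterior is Beta(9+k, 23), with mean (9+k)/(9+23+k).
Set (9+k)/(32+k) > 0.51 and solve: k > (0.51·32 − 9)/(1 − 0.51) = 14.939.
The smallest integer exceeding 14.939 is 15.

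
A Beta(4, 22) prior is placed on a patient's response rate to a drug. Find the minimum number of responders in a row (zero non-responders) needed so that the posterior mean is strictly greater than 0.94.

k = 341

After k responders and 0 non-responders the posterior is Beta(4+k, 22), with mean (4+k)/(4+22+k).
Set (4+k)/(26+k) > 0.94 and solve: k > (0.94·26 − 4)/(1 − 0.94) = 340.667.
The smallest integer exceeding 340.667 is 341, and checking k=341: (345)/(367) = 0.9401 > 0.94.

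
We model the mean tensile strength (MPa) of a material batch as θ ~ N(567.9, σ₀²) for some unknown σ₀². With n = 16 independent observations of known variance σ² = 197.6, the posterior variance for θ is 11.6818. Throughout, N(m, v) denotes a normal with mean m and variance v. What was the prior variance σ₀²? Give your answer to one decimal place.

σ₀² = 215.9

Posterior precision equals prior precision plus data precision: 1/σ_n² = 1/σ₀² + n/σ².
So 1/σ₀² = 1/11.6818 − 16/197.6 = 0.085603 − 0.080972 = 0.004631.
Hence σ₀² = 1/0.004631 ≈ 215.9.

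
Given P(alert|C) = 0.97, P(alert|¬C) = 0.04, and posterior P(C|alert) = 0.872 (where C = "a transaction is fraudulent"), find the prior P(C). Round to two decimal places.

P(C) = 0.22

Bayes' rule in odds form gives O(C|E) = O(C)·[P(E|C)/P(E|¬C)], hence O(C) = O(C|E)/LR.
Posterior odds = 0.872/(1−0.872) = 6.8125. LR = 0.97/0.04 = 24.2500.
Prior odds = 6.8125/24.2500 = 0.2809, so P(C) = 0.2809/(1+0.2809) ≈ 0.22.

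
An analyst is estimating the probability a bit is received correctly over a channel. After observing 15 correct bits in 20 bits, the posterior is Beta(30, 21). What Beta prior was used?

Beta is conjugate to the binomial likelihood: posterior = Beta(α+s, β+f).
Subtract the data counts: 30−15=15, 21−5=16.

Beta(15, 16)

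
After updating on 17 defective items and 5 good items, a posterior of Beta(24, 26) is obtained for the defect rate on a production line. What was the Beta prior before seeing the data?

A Beta(α, β) prior with s successes and f failures in binomial data gives a Beta(α+s, β+f) posterior.
So α = 24 − 17 = 7 and β = 26 − 5 = 21.

Beta(7, 21)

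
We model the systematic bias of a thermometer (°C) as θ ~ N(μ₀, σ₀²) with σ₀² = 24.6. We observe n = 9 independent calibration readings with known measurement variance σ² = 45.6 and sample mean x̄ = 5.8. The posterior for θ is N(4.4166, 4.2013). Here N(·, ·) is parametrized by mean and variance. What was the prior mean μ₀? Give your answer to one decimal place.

The posterior mean is a precision-weighted average: μ_n = (τ₀μ₀ + τ_data·x̄)/(τ₀+τ_data), with τ₀=1/σ₀² and τ_data=n/σ².
Here τ₀ = 1/24.6 = 0.040650 and τ_data = 9/45.6 = 0.197368, so τ_n = 0.238018.
Rearranging for μ₀: μ₀ = (μ_n·τ_n − τ_data·x̄)/τ₀ = (4.4166·0.238018 − 0.197368·5.8) / 0.040650 = -0.093504/0.040650 ≈ -2.3.

μ₀ = -2.3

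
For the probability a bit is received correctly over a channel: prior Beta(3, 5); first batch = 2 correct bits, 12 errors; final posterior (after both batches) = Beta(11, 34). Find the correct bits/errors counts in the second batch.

Because Beta–binomial updating is additive in the counts, the combined data contributed (α_post−α_prior, β_post−β_prior) successes and failures.
Total across both batches: 11−3=8 correct bits, 34−5=29 errors.
Subtract the first batch: 8−2=6 correct bits and 29−12=17 errors.

6 correct bits and 17 errors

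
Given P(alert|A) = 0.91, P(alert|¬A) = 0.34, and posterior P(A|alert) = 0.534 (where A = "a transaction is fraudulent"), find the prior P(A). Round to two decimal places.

P(A) = 0.30

Bayes' rule in odds form gives O(A|E) = O(A)·[P(E|A)/P(E|¬A)], hence O(A) = O(A|E)/LR.
Posterior odds = 0.534/(1−0.534) = 1.1459. LR = 0.91/0.34 = 2.6765.
Prior odds = 1.1459/2.6765 = 0.4281, so P(A) = 0.4281/(1+0.4281) ≈ 0.30.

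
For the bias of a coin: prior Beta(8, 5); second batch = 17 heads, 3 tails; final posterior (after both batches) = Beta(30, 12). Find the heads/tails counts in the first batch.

5 heads and 4 tails

Sequential conjugate updates are equivalent to a single update on the pooled data, so total successes = posterior α − prior α and total failures = posterior β − prior β.
Total across both batches: 30−8=22 heads, 12−5=7 tails.
Subtract the second batch: 22−17=5 heads and 7−3=4 tails.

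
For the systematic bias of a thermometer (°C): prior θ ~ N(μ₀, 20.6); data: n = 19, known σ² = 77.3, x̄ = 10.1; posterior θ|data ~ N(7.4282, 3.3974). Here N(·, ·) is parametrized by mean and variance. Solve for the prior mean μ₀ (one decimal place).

With known observation variance, the Normal–Normal posterior has precision τ_n = τ₀ + n/σ² and mean μ_n = (τ₀μ₀ + (n/σ²)x̄)/τ_n.
Here τ₀ = 1/20.6 = 0.048544 and τ_data = 19/77.3 = 0.245796, so τ_n = 0.294340.
Rearranging for μ₀: μ₀ = (μ_n·τ_n − τ_data·x̄)/τ₀ = (7.4282·0.294340 − 0.245796·10.1) / 0.048544 = -0.296123/0.048544 ≈ -6.1.

μ₀ = -6.1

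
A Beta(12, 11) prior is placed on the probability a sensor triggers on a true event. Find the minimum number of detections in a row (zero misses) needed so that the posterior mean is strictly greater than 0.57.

After k detections and 0 misses the posterior is Beta(12+k, 11), with mean (12+k)/(12+11+k).
Set (12+k)/(23+k) > 0.57 and solve: k > (0.57·23 − 12)/(1 − 0.57) = 2.581.
The smallest integer exceeding 2.581 is 3.

k = 3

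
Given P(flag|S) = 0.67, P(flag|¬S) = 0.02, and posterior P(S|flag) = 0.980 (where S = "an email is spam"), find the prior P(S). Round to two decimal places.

P(S) = 0.59

Bayes' rule in odds form gives O(S|E) = O(S)·[P(E|S)/P(E|¬S)], hence O(S) = O(S|E)/LR.
Posterior odds = 0.980/(1−0.980) = 49.0000. LR = 0.67/0.02 = 33.5000.
Prior odds = 49.0000/33.5000 = 1.4627, so P(S) = 1.4627/(1+1.4627) ≈ 0.59.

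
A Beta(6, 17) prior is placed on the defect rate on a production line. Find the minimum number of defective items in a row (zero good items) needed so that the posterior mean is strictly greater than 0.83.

k = 78

After k defective items and 0 good items the posterior is Beta(6+k, 17), with mean (6+k)/(6+17+k).
Set (6+k)/(23+k) > 0.83 and solve: k > (0.83·23 − 6)/(1 − 0.83) = 77.000.
The smallest integer exceeding 77.000 is 78, and checking k=78: (84)/(101) = 0.8317 > 0.83.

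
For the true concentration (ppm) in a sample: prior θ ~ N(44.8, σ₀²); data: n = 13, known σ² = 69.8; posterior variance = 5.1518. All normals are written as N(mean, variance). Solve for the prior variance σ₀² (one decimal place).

σ₀² = 127.2

Posterior precision equals prior precision plus data precision: 1/σ_n² = 1/σ₀² + n/σ².
So 1/σ₀² = 1/5.1518 − 13/69.8 = 0.194107 − 0.186246 = 0.007861.
Hence σ₀² = 1/0.007861 ≈ 127.2.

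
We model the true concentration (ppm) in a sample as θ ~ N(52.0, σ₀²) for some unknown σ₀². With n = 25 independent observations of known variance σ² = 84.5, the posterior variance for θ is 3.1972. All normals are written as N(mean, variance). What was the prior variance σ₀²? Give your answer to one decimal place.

For the Normal–Normal model with known σ², precisions add: τ_n = τ₀ + n/σ².
So 1/σ₀² = 1/3.1972 − 25/84.5 = 0.312774 − 0.295858 = 0.016916.
Hence σ₀² = 1/0.016916 ≈ 59.1.

σ₀² = 59.1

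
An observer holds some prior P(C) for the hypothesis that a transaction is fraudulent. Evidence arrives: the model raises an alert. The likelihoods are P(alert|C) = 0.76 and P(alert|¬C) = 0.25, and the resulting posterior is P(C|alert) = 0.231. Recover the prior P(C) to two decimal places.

P(C) = 0.09

In odds form, posterior odds = prior odds × likelihood ratio, so prior odds = posterior odds ÷ LR.
Posterior odds = 0.231/(1−0.231) = 0.3004. LR = 0.76/0.25 = 3.0400.
Prior odds = 0.3004/3.0400 = 0.0988, so P(C) = 0.0988/(1+0.0988) ≈ 0.09.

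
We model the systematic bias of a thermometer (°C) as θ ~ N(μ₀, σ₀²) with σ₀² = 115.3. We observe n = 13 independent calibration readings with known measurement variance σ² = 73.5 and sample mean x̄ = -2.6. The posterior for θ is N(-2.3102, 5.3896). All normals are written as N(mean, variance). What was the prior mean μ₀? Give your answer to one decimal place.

The posterior mean is a precision-weighted average: μ_n = (τ₀μ₀ + τ_data·x̄)/(τ₀+τ_data), with τ₀=1/σ₀² and τ_data=n/σ².
Here τ₀ = 1/115.3 = 0.008673 and τ_data = 13/73.5 = 0.176871, so τ_n = 0.185544.
Rearranging for μ₀: μ₀ = (μ_n·τ_n − τ_data·x̄)/τ₀ = (-2.3102·0.185544 − 0.176871·-2.6) / 0.008673 = 0.031221/0.008673 ≈ 3.6.

μ₀ = 3.6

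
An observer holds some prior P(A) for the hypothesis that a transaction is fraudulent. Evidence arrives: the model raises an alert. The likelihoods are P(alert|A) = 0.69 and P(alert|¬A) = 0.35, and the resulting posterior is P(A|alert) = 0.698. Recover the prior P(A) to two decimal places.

P(A) = 0.54

In odds form, posterior odds = prior odds × likelihood ratio, so prior odds = posterior odds ÷ LR.
Posterior odds = 0.698/(1−0.698) = 2.3113. LR = 0.69/0.35 = 1.9714.
Prior odds = 2.3113/1.9714 = 1.1724, so P(A) = 1.1724/(1+1.1724) ≈ 0.54.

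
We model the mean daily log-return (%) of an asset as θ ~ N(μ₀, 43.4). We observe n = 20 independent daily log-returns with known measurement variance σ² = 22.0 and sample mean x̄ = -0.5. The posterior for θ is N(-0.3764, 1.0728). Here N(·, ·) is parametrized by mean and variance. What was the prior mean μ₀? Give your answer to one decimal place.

μ₀ = 4.5

The posterior mean is a precision-weighted average: μ_n = (τ₀μ₀ + τ_data·x̄)/(τ₀+τ_data), with τ₀=1/σ₀² and τ_data=n/σ².
Here τ₀ = 1/43.4 = 0.023041 and τ_data = 20/22.0 = 0.909091, so τ_n = 0.932132.
Rearranging for μ₀: μ₀ = (μ_n·τ_n − τ_data·x̄)/τ₀ = (-0.3764·0.932132 − 0.909091·-0.5) / 0.023041 = 0.103691/0.023041 ≈ 4.5.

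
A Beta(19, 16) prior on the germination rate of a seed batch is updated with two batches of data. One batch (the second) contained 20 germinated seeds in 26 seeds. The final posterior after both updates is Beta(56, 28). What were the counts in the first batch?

17 germinated seeds and 6 non-germinating seeds

Sequential conjugate updates are equivalent to a single update on the pooled data, so total successes = posterior α − prior α and total failures = posterior β − prior β.
Total across both batches: 56−19=37 germinated seeds, 28−16=12 non-germinating seeds.
Subtract the second batch: 37−20=17 germinated seeds and 12−6=6 non-germinating seeds.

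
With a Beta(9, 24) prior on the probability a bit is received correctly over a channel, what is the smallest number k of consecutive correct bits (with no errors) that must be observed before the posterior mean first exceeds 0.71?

After k correct bits and 0 errors the posterior is Beta(9+k, 24), with mean (9+k)/(9+24+k).
Set (9+k)/(33+k) > 0.71 and solve: k > (0.71·33 − 9)/(1 − 0.71) = 49.759.
The smallest integer exceeding 49.759 is 50, and checking k=50: (59)/(83) = 0.7108 > 0.71.

k = 50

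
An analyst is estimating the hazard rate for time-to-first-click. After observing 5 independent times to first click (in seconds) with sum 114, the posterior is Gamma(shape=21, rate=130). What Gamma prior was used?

Gamma(shape=16, rate=16)

Gamma–exponential conjugacy: posterior shape = α + n, posterior rate = β + Σtᵢ.
So α = 21 − 5 = 16 and β = 130 − 114 = 16.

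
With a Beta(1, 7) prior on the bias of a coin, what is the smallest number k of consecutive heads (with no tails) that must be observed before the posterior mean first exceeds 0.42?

After k heads and 0 tails the posterior is Beta(1+k, 7), with mean (1+k)/(1+7+k).
Set (1+k)/(8+k) > 0.42 and solve: k > (0.42·8 − 1)/(1 − 0.42) = 4.069.
The smallest integer exceeding 4.069 is 5.

k = 5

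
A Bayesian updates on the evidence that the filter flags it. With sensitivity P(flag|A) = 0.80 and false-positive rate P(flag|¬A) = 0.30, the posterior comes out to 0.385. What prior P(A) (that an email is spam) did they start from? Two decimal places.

In odds form, posterior odds = prior odds × likelihood ratio, so prior odds = posterior odds ÷ LR.
Posterior odds = 0.385/(1−0.385) = 0.6260. LR = 0.80/0.30 = 2.6667.
Prior odds = 0.6260/2.6667 = 0.2347, so P(A) = 0.2347/(1+0.2347) ≈ 0.19.

P(A) = 0.19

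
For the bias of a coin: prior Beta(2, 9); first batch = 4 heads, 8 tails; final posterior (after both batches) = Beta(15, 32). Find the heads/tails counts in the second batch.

Because Beta–binomial updating is additive in the counts, the combined data contributed (α_post−α_prior, β_post−β_prior) successes and failures.
Total across both batches: 15−2=13 heads, 32−9=23 tails.
Subtract the first batch: 13−4=9 heads and 23−8=15 tails.

9 heads and 15 tails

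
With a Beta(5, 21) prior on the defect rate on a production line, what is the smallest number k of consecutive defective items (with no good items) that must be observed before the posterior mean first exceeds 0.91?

After k defective items and 0 good items the posterior is Beta(5+k, 21), with mean (5+k)/(5+21+k).
Set (5+k)/(26+k) > 0.91 and solve: k > (0.91·26 − 5)/(1 − 0.91) = 207.333.
The smallest integer exceeding 207.333 is 208, and checking k=208: (213)/(234) = 0.9103 > 0.91.

k = 208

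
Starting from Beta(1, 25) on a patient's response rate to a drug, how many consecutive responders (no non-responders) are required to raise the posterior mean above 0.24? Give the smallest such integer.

After k responders and 0 non-responders the posterior is Beta(1+k, 25), with mean (1+k)/(1+25+k).
Set (1+k)/(26+k) > 0.24 and solve: k > (0.24·26 − 1)/(1 − 0.24) = 6.895.
The smallest integer exceeding 6.895 is 7.

k = 7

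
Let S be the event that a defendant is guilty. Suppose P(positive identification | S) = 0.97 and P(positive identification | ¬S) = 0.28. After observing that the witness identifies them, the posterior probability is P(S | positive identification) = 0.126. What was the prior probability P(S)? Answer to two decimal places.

In odds form, posterior odds = prior odds × likelihood ratio, so prior odds = posterior odds ÷ LR.
Posterior odds = 0.126/(1−0.126) = 0.1442. LR = 0.97/0.28 = 3.4643.
Prior odds = 0.1442/3.4643 = 0.0416, so P(S) = 0.0416/(1+0.0416) ≈ 0.04.

P(S) = 0.04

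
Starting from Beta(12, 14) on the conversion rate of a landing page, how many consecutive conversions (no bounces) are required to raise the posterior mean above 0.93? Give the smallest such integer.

k = 175

After k conversions and 0 bounces the posterior is Beta(12+k, 14), with mean (12+k)/(12+14+k).
Set (12+k)/(26+k) > 0.93 and solve: k > (0.93·26 − 12)/(1 − 0.93) = 174.000.
The smallest integer exceeding 174.000 is 175, and checking k=175: (187)/(201) = 0.9303 > 0.93.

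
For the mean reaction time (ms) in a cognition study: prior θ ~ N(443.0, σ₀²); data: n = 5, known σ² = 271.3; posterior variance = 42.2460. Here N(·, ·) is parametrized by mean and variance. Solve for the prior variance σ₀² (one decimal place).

σ₀² = 190.8

Posterior precision equals prior precision plus data precision: 1/σ_n² = 1/σ₀² + n/σ².
So 1/σ₀² = 1/42.2460 − 5/271.3 = 0.023671 − 0.018430 = 0.005241.
Hence σ₀² = 1/0.005241 ≈ 190.8.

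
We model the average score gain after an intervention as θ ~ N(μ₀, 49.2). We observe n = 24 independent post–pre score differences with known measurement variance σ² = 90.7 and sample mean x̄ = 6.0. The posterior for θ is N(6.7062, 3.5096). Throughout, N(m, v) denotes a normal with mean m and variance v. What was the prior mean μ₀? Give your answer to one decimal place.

With known observation variance, the Normal–Normal posterior has precision τ_n = τ₀ + n/σ² and mean μ_n = (τ₀μ₀ + (n/σ²)x̄)/τ_n.
Here τ₀ = 1/49.2 = 0.020325 and τ_data = 24/90.7 = 0.264609, so τ_n = 0.284934.
Rearranging for μ₀: μ₀ = (μ_n·τ_n − τ_data·x̄)/τ₀ = (6.7062·0.284934 − 0.264609·6.0) / 0.020325 = 0.323170/0.020325 ≈ 15.9.

μ₀ = 15.9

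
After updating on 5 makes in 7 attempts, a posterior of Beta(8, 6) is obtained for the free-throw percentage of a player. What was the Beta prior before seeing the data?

A Beta(α, β) prior with s successes and f failures in binomial data gives a Beta(α+s, β+f) posterior.
Subtract the data counts: 8−5=3, 6−2=4.

Beta(3, 4)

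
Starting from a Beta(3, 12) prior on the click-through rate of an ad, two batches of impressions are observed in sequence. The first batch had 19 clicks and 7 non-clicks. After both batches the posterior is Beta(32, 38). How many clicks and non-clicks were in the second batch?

10 clicks and 19 non-clicks

Because Beta–binomial updating is additive in the counts, the combined data contributed (α_post−α_prior, β_post−β_prior) successes and failures.
Total across both batches: 32−3=29 clicks, 38−12=26 non-clicks.
Subtract the first batch: 29−19=10 clicks and 26−7=19 non-clicks.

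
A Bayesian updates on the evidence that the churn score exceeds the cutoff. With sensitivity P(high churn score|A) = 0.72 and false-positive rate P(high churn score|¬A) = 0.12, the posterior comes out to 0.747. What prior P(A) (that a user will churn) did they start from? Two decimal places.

Bayes' rule in odds form gives O(A|E) = O(A)·[P(E|A)/P(E|¬A)], hence O(A) = O(A|E)/LR.
Posterior odds = 0.747/(1−0.747) = 2.9526. LR = 0.72/0.12 = 6.0000.
Prior odds = 2.9526/6.0000 = 0.4921, so P(A) = 0.4921/(1+0.4921) ≈ 0.33.

P(A) = 0.33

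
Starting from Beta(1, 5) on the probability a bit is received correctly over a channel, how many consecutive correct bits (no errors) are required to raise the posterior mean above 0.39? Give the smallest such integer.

After k correct bits and 0 errors the posterior is Beta(1+k, 5), with mean (1+k)/(1+5+k).
Set (1+k)/(6+k) > 0.39 and solve: k > (0.39·6 − 1)/(1 − 0.39) = 2.197.
The smallest integer exceeding 2.197 is 3, and checking k=3: (4)/(9) = 0.4444 > 0.39.

k = 3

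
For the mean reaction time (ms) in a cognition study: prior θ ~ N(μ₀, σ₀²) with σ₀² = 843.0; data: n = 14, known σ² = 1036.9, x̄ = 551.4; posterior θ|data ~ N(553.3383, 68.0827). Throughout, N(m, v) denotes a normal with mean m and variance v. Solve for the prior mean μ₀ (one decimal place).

With known observation variance, the Normal–Normal posterior has precision τ_n = τ₀ + n/σ² and mean μ_n = (τ₀μ₀ + (n/σ²)x̄)/τ_n.
Here τ₀ = 1/843.0 = 0.001186 and τ_data = 14/1036.9 = 0.013502, so τ_n = 0.014688.
Rearranging for μ₀: μ₀ = (μ_n·τ_n − τ_data·x̄)/τ₀ = (553.3383·0.014688 − 0.013502·551.4) / 0.001186 = 0.682430/0.001186 ≈ 575.4.

μ₀ = 575.4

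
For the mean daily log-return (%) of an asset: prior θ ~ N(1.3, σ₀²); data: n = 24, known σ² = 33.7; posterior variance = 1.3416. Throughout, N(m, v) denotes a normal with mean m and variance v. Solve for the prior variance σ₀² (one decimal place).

Posterior precision equals prior precision plus data precision: 1/σ_n² = 1/σ₀² + n/σ².
So 1/σ₀² = 1/1.3416 − 24/33.7 = 0.745379 − 0.712166 = 0.033213.
Hence σ₀² = 1/0.033213 ≈ 30.1.

σ₀² = 30.1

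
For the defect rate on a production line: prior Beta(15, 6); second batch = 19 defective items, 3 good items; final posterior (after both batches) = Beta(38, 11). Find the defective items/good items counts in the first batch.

4 defective items and 2 good items

Sequential conjugate updates are equivalent to a single update on the pooled data, so total successes = posterior α − prior α and total failures = posterior β − prior β.
Total across both batches: 38−15=23 defective items, 11−6=5 good items.
Subtract the second batch: 23−19=4 defective items and 5−3=2 good items.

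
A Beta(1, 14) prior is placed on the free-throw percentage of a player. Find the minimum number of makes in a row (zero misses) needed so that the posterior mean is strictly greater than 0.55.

After k makes and 0 misses the posterior is Beta(1+k, 14), with mean (1+k)/(1+14+k).
Set (1+k)/(15+k) > 0.55 and solve: k > (0.55·15 − 1)/(1 − 0.55) = 16.111.
The smallest integer exceeding 16.111 is 17.

k = 17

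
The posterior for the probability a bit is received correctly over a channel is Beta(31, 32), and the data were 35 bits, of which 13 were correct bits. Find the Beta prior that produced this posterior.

Under Beta–binomial conjugacy the posterior parameters are (a+s, b+f).
Subtract the data counts: 31−13=18, 32−22=10.

Beta(18, 10)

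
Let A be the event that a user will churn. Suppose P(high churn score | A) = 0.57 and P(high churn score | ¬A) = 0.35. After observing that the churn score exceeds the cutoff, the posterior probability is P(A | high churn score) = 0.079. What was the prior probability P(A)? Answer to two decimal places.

In odds form, posterior odds = prior odds × likelihood ratio, so prior odds = posterior odds ÷ LR.
Posterior odds = 0.079/(1−0.079) = 0.0858. LR = 0.57/0.35 = 1.6286.
Prior odds = 0.0858/1.6286 = 0.0527, so P(A) = 0.0527/(1+0.0527) ≈ 0.05.

P(A) = 0.05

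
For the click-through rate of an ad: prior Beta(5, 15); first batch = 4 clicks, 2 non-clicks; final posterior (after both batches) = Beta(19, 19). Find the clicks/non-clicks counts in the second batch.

10 clicks and 2 non-clicks

Because Beta–binomial updating is additive in the counts, the combined data contributed (α_post−α_prior, β_post−β_prior) successes and failures.
Total across both batches: 19−5=14 clicks, 19−15=4 non-clicks.
Subtract the first batch: 14−4=10 clicks and 4−2=2 non-clicks.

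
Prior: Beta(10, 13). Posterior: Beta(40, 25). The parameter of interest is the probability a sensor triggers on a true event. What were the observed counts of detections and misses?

Beta is conjugate to the binomial likelihood: posterior = Beta(a+s, b+f).
So s = 40 − 10 = 30 and f = 25 − 13 = 12.

30 detections and 12 misses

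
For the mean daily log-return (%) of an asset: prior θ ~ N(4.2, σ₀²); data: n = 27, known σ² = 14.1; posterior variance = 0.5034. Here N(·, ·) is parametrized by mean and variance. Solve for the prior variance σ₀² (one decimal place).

For the Normal–Normal model with known σ², precisions add: τ_n = τ₀ + n/σ².
So 1/σ₀² = 1/0.5034 − 27/14.1 = 1.986492 − 1.914894 = 0.071598.
Hence σ₀² = 1/0.071598 ≈ 14.0.

σ₀² = 14.0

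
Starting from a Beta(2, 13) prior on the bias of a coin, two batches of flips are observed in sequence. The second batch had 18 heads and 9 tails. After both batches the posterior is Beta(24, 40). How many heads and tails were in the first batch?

4 heads and 18 tails

Because Beta–binomial updating is additive in the counts, the combined data contributed (α_post−α_prior, β_post−β_prior) successes and failures.
Total across both batches: 24−2=22 heads, 40−13=27 tails.
Subtract the second batch: 22−18=4 heads and 27−9=18 tails.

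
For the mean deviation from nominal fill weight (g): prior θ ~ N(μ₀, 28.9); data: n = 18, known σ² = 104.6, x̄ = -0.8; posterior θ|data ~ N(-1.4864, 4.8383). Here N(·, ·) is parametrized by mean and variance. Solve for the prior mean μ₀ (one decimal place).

μ₀ = -4.9

The posterior mean is a precision-weighted average: μ_n = (τ₀μ₀ + τ_data·x̄)/(τ₀+τ_data), with τ₀=1/σ₀² and τ_data=n/σ².
Here τ₀ = 1/28.9 = 0.034602 and τ_data = 18/104.6 = 0.172084, so τ_n = 0.206686.
Rearranging for μ₀: μ₀ = (μ_n·τ_n − τ_data·x̄)/τ₀ = (-1.4864·0.206686 − 0.172084·-0.8) / 0.034602 = -0.169551/0.034602 ≈ -4.9.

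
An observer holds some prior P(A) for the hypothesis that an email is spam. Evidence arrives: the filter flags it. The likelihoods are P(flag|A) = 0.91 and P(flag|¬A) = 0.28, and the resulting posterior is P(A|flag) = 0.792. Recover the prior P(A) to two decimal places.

P(A) = 0.54

Bayes' rule in odds form gives O(A|E) = O(A)·[P(E|A)/P(E|¬A)], hence O(A) = O(A|E)/LR.
Posterior odds = 0.792/(1−0.792) = 3.8077. LR = 0.91/0.28 = 3.2500.
Prior odds = 3.8077/3.2500 = 1.1716, so P(A) = 1.1716/(1+1.1716) ≈ 0.54.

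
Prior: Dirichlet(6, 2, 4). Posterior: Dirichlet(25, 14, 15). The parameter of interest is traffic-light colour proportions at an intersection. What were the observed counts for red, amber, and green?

counts (19, 12, 11)

For a Dirichlet(α) prior with multinomial counts c, the posterior is Dirichlet(α + c) componentwise.
Counts are posterior − prior componentwise: 25−6=19, 14−2=12, 15−4=11.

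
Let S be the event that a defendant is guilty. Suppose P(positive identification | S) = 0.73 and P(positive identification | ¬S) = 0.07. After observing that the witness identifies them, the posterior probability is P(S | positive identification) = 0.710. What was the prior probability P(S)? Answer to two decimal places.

P(S) = 0.19

In odds form, posterior odds = prior odds × likelihood ratio, so prior odds = posterior odds ÷ LR.
Posterior odds = 0.710/(1−0.710) = 2.4483. LR = 0.73/0.07 = 10.4286.
Prior odds = 2.4483/10.4286 = 0.2348, so P(S) = 0.2348/(1+0.2348) ≈ 0.19.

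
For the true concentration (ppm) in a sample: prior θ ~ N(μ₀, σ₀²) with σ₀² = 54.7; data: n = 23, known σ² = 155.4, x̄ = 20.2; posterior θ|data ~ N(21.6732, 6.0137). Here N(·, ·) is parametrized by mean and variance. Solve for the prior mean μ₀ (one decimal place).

μ₀ = 33.6

The posterior mean is a precision-weighted average: μ_n = (τ₀μ₀ + τ_data·x̄)/(τ₀+τ_data), with τ₀=1/σ₀² and τ_data=n/σ².
Here τ₀ = 1/54.7 = 0.018282 and τ_data = 23/155.4 = 0.148005, so τ_n = 0.166287.
Rearranging for μ₀: μ₀ = (μ_n·τ_n − τ_data·x̄)/τ₀ = (21.6732·0.166287 − 0.148005·20.2) / 0.018282 = 0.614270/0.018282 ≈ 33.6.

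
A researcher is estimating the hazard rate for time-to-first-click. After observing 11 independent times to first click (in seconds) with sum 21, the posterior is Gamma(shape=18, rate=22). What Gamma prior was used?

Gamma(shape=7, rate=1)

For an exponential likelihood with a Gamma(α, β) prior on the rate, n observations with total T give posterior Gamma(α+n, β+T).
So α = 18 − 11 = 7 and β = 22 − 21 = 1.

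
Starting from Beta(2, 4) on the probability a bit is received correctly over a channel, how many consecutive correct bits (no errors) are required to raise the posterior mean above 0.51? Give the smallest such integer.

After k correct bits and 0 errors the posterior is Beta(2+k, 4), with mean (2+k)/(2+4+k).
Set (2+k)/(6+k) > 0.51 and solve: k > (0.51·6 − 2)/(1 − 0.51) = 2.163.
The smallest integer exceeding 2.163 is 3, and checking k=3: (5)/(9) = 0.5556 > 0.51.

k = 3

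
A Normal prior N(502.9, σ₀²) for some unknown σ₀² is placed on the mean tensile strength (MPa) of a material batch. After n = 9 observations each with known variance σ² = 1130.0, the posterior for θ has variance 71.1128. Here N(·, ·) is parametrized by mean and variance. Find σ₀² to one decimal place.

σ₀² = 164.0

Posterior precision equals prior precision plus data precision: 1/σ_n² = 1/σ₀² + n/σ².
So 1/σ₀² = 1/71.1128 − 9/1130.0 = 0.014062 − 0.007965 = 0.006097.
Hence σ₀² = 1/0.006097 ≈ 164.0.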